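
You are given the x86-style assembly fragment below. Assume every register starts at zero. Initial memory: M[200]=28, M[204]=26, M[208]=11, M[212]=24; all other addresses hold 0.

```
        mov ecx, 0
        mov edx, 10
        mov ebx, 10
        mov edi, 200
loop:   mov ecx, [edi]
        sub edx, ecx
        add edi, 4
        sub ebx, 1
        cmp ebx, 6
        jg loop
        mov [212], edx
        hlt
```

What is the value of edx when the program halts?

-79

mov ecx, 0 → ecx=0
mov edx, 10 → edx=10
mov ebx, 10 → ebx=10
mov edi, 200 → edi=200
mov ecx, [edi] → ecx=M[200]=28
sub edx, ecx → edx=10-28=-18
add edi, 4 → edi=200+4=204
sub ebx, 1 → ebx=10-1=9
cmp ebx, 6  (cmp 9,6)
jg loop: taken
mov ecx, [edi] → ecx=M[204]=26
sub edx, ecx → edx=(-18)-26=-44
add edi, 4 → edi=204+4=208
sub ebx, 1 → ebx=9-1=8
cmp ebx, 6  (cmp 8,6)
jg loop: taken
mov ecx, [edi] → ecx=M[208]=11
sub edx, ecx → edx=(-44)-11=-55
add edi, 4 → edi=208+4=212
sub ebx, 1 → ebx=8-1=7
cmp ebx, 6  (cmp 7,6)
jg loop: taken
mov ecx, [edi] → ecx=M[212]=24
sub edx, ecx → edx=(-55)-24=-79
add edi, 4 → edi=212+4=216
sub ebx, 1 → ebx=7-1=6
cmp ebx, 6  (cmp 6,6)
jg loop: not taken
mov [212], edx → M[212]=-79
halt.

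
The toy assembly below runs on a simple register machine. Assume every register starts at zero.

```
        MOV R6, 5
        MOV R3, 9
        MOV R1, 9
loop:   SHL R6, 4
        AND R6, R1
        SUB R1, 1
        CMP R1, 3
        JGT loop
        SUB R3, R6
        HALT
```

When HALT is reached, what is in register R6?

0

after MOV R6, 5: R6=5
after MOV R3, 9: R3=9
after MOV R1, 9: R1=9
after SHL R6, 4: R6=5<<4=80
after AND R6, R1: R6=80&9=0
after SUB R1, 1: R1=9-1=8
CMP R1, 3  (cmp 8,3)
JGT loop: taken
after SHL R6, 4: R6=0<<4=0
after AND R6, R1: R6=0&8=0
after SUB R1, 1: R1=8-1=7
CMP R1, 3  (cmp 7,3)
JGT loop: taken
after SHL R6, 4: R6=0<<4=0
after AND R6, R1: R6=0&7=0
after SUB R1, 1: R1=7-1=6
CMP R1, 3  (cmp 6,3)
JGT loop: taken
after SHL R6, 4: R6=0<<4=0
after AND R6, R1: R6=0&6=0
after SUB R1, 1: R1=6-1=5
CMP R1, 3  (cmp 5,3)
JGT loop: taken
after SHL R6, 4: R6=0<<4=0
after AND R6, R1: R6=0&5=0
after SUB R1, 1: R1=5-1=4
CMP R1, 3  (cmp 4,3)
JGT loop: taken
after SHL R6, 4: R6=0<<4=0
after AND R6, R1: R6=0&4=0
after SUB R1, 1: R1=4-1=3
CMP R1, 3  (cmp 3,3)
JGT loop: not taken
after SUB R3, R6: R3=9-0=9
halt.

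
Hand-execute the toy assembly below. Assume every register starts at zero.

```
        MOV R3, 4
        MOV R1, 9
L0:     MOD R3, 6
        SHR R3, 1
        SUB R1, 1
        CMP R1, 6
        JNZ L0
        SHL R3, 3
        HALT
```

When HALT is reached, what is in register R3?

MOV R3, 4 → R3=4
MOV R1, 9 → R1=9
MOD R3, 6 → R3=4%6=4
SHR R3, 1 → R3=4>>1=2
SUB R1, 1 → R1=9-1=8
CMP R1, 6  (cmp 8,6)
JNZ L0: taken
MOD R3, 6 → R3=2%6=2
SHR R3, 1 → R3=2>>1=1
SUB R1, 1 → R1=8-1=7
CMP R1, 6  (cmp 7,6)
JNZ L0: taken
MOD R3, 6 → R3=1%6=1
SHR R3, 1 → R3=1>>1=0
SUB R1, 1 → R1=7-1=6
CMP R1, 6  (cmp 6,6)
JNZ L0: not taken
SHL R3, 3 → R3=0<<3=0
halt.

0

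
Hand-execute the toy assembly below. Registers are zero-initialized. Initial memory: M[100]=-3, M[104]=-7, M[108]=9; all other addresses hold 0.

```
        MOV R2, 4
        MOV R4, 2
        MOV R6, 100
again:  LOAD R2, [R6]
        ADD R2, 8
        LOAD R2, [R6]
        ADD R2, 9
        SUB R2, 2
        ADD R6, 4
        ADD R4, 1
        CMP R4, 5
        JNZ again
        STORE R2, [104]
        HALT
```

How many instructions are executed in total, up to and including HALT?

32

R2=4
R4=2
R6=100
R2=M[100]=-3
R2=(-3)+8=5
R2=M[100]=-3
R2=(-3)+9=6
R2=6-2=4
R6=100+4=104
R4=2+1=3
CMP R4, 5  (cmp 3,5)
JNZ again: taken
R2=M[104]=-7
R2=(-7)+8=1
R2=M[104]=-7
R2=(-7)+9=2
R2=2-2=0
R6=104+4=108
R4=3+1=4
CMP R4, 5  (cmp 4,5)
JNZ again: taken
R2=M[108]=9
R2=9+8=17
R2=M[108]=9
R2=9+9=18
R2=18-2=16
R6=108+4=112
R4=4+1=5
CMP R4, 5  (cmp 5,5)
JNZ again: not taken
STORE R2, [104] → M[104]=16
halt.
Total executed instructions: 32.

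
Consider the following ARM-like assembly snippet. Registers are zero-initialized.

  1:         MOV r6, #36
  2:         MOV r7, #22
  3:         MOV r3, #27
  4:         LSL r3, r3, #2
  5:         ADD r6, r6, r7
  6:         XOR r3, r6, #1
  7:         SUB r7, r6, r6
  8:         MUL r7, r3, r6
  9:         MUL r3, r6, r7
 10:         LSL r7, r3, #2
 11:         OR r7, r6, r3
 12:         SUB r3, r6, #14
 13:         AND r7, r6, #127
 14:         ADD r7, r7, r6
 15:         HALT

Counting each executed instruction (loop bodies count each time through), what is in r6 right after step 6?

58

after MOV r6, #36: r6=36
after MOV r7, #22: r7=22
after MOV r3, #27: r3=27
after LSL r3, r3, #2: r3=27<<2=108
after ADD r6, r6, r7: r6=36+22=58
after XOR r3, r6, #1: r3=58^1=59
After step 6: r6 = 58.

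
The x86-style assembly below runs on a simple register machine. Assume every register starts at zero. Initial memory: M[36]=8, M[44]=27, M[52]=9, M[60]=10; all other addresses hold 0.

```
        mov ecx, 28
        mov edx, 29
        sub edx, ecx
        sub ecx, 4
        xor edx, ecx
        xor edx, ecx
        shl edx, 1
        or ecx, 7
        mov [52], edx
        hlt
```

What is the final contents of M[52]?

2

ecx=28
edx=29
edx=29-28=1
ecx=28-4=24
edx=1^24=25
edx=25^24=1
edx=1<<1=2
ecx=24|7=31
mov [52], edx → M[52]=2
halt.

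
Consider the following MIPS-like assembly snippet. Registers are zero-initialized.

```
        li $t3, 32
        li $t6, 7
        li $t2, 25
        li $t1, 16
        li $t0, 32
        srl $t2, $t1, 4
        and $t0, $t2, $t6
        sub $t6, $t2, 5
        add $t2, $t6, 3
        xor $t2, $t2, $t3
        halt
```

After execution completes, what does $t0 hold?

after li $t3, 32: $t3=32
after li $t6, 7: $t6=7
after li $t2, 25: $t2=25
after li $t1, 16: $t1=16
after li $t0, 32: $t0=32
after srl $t2, $t1, 4: $t2=16>>4=1
after and $t0, $t2, $t6: $t0=1&7=1
after sub $t6, $t2, 5: $t6=1-5=-4
after add $t2, $t6, 3: $t2=(-4)+3=-1
after xor $t2, $t2, $t3: $t2=(-1)^32=-33
halt.

1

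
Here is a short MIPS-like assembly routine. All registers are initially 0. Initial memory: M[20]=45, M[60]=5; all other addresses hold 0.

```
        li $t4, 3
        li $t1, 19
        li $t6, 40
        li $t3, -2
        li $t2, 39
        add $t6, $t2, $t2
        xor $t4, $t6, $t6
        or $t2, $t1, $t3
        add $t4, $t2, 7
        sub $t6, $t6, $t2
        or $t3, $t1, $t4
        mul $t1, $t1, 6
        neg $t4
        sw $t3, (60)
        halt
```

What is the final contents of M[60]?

li $t4, 3 → $t4=3
li $t1, 19 → $t1=19
li $t6, 40 → $t6=40
li $t3, -2 → $t3=-2
li $t2, 39 → $t2=39
add $t6, $t2, $t2 → $t6=39+39=78
xor $t4, $t6, $t6 → $t4=78^78=0
or $t2, $t1, $t3 → $t2=19|(-2)=-1
add $t4, $t2, 7 → $t4=(-1)+7=6
sub $t6, $t6, $t2 → $t6=78-(-1)=79
or $t3, $t1, $t4 → $t3=19|6=23
mul $t1, $t1, 6 → $t1=19*6=114
neg $t4 → $t4=-(6)=-6
sw $t3, (60) → M[60]=23
halt.

23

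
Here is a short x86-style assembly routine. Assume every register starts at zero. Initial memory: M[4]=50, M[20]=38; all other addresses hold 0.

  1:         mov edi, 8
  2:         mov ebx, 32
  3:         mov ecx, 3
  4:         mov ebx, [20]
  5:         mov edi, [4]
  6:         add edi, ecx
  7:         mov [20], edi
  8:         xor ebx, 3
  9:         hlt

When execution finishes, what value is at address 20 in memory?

53

after mov edi, 8: edi=8
after mov ebx, 32: ebx=32
after mov ecx, 3: ecx=3
after mov ebx, [20]: ebx=M[20]=38
after mov edi, [4]: edi=M[4]=50
after add edi, ecx: edi=50+3=53
mov [20], edi → M[20]=53
after xor ebx, 3: ebx=38^3=37
halt.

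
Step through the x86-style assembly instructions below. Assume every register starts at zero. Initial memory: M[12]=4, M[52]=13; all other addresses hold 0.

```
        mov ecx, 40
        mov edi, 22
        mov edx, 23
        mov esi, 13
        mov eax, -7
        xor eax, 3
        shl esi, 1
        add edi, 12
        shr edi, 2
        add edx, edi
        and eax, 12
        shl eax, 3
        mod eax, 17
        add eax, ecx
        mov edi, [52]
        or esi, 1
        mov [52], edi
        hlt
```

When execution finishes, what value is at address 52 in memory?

13

mov ecx, 40 → ecx=40
mov edi, 22 → edi=22
mov edx, 23 → edx=23
mov esi, 13 → esi=13
mov eax, -7 → eax=-7
xor eax, 3 → eax=(-7)^3=-6
shl esi, 1 → esi=13<<1=26
add edi, 12 → edi=22+12=34
shr edi, 2 → edi=34>>2=8
add edx, edi → edx=23+8=31
and eax, 12 → eax=(-6)&12=8
shl eax, 3 → eax=8<<3=64
mod eax, 17 → eax=64%17=13
add eax, ecx → eax=13+40=53
mov edi, [52] → edi=M[52]=13
or esi, 1 → esi=26|1=27
mov [52], edi → M[52]=13
halt.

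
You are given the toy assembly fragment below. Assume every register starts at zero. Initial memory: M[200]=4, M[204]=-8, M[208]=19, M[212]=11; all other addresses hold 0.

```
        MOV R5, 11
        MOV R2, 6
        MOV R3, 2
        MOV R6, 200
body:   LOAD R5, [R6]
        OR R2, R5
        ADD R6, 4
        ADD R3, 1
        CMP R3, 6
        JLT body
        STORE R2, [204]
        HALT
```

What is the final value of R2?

-1

R5=11
R2=6
R3=2
R6=200
R5=M[200]=4
R2=6|4=6
R6=200+4=204
R3=2+1=3
CMP R3, 6  (cmp 3,6)
JLT body: taken
R5=M[204]=-8
R2=6|(-8)=-2
R6=204+4=208
R3=3+1=4
CMP R3, 6  (cmp 4,6)
JLT body: taken
R5=M[208]=19
R2=(-2)|19=-1
R6=208+4=212
R3=4+1=5
CMP R3, 6  (cmp 5,6)
JLT body: taken
R5=M[212]=11
R2=(-1)|11=-1
R6=212+4=216
R3=5+1=6
CMP R3, 6  (cmp 6,6)
JLT body: not taken
STORE R2, [204] → M[204]=-1
halt.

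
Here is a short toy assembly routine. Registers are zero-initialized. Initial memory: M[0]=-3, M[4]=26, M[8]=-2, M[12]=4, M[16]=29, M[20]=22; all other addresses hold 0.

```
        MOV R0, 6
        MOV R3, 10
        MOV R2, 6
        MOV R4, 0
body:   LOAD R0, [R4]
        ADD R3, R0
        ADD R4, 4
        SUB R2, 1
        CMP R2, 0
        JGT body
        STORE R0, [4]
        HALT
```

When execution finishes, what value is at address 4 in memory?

R0=6
R3=10
R2=6
R4=0
R0=M[0]=-3
R3=10+(-3)=7
R4=0+4=4
R2=6-1=5
CMP R2, 0  (cmp 5,0)
JGT body: taken
R0=M[4]=26
R3=7+26=33
R4=4+4=8
R2=5-1=4
CMP R2, 0  (cmp 4,0)
JGT body: taken
R0=M[8]=-2
R3=33+(-2)=31
R4=8+4=12
R2=4-1=3
CMP R2, 0  (cmp 3,0)
JGT body: taken
R0=M[12]=4
R3=31+4=35
R4=12+4=16
R2=3-1=2
CMP R2, 0  (cmp 2,0)
JGT body: taken
R0=M[16]=29
R3=35+29=64
R4=16+4=20
R2=2-1=1
CMP R2, 0  (cmp 1,0)
JGT body: taken
R0=M[20]=22
R3=64+22=86
R4=20+4=24
R2=1-1=0
CMP R2, 0  (cmp 0,0)
JGT body: not taken
STORE R0, [4] → M[4]=22
halt.

22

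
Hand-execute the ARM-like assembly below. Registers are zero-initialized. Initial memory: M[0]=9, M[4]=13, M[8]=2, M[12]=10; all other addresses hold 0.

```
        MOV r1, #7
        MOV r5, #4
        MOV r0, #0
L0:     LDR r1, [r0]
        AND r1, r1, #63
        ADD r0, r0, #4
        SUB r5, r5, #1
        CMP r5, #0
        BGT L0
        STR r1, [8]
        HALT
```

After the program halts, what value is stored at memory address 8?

r1=7
r5=4
r0=0
r1=M[0]=9
r1=9&63=9
r0=0+4=4
r5=4-1=3
CMP r5, #0  (cmp 3,0)
BGT L0: taken
r1=M[4]=13
r1=13&63=13
r0=4+4=8
r5=3-1=2
CMP r5, #0  (cmp 2,0)
BGT L0: taken
r1=M[8]=2
r1=2&63=2
r0=8+4=12
r5=2-1=1
CMP r5, #0  (cmp 1,0)
BGT L0: taken
r1=M[12]=10
r1=10&63=10
r0=12+4=16
r5=1-1=0
CMP r5, #0  (cmp 0,0)
BGT L0: not taken
STR r1, [8] → M[8]=10
halt.

10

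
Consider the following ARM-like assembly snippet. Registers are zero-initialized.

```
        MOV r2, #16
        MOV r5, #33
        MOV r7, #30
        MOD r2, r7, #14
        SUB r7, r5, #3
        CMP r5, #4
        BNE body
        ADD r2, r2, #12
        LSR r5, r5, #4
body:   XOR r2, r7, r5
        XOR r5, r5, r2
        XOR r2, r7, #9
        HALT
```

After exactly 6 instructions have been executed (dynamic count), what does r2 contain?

2

MOV r2, #16 → r2=16
MOV r5, #33 → r5=33
MOV r7, #30 → r7=30
MOD r2, r7, #14 → r2=30%14=2
SUB r7, r5, #3 → r7=33-3=30
CMP r5, #4  (cmp 33,4)
After step 6: r2 = 2.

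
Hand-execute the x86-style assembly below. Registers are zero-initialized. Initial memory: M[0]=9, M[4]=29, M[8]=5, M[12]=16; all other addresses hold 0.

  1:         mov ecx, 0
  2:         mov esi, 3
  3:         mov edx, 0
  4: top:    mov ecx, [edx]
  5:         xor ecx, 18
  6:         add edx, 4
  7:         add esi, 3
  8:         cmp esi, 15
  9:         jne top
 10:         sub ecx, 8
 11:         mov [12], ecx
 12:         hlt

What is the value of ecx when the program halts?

-6

after mov ecx, 0: ecx=0
after mov esi, 3: esi=3
after mov edx, 0: edx=0
after mov ecx, [edx]: ecx=M[0]=9
after xor ecx, 18: ecx=9^18=27
after add edx, 4: edx=0+4=4
after add esi, 3: esi=3+3=6
cmp esi, 15  (cmp 6,15)
jne top: taken
after mov ecx, [edx]: ecx=M[4]=29
after xor ecx, 18: ecx=29^18=15
after add edx, 4: edx=4+4=8
after add esi, 3: esi=6+3=9
cmp esi, 15  (cmp 9,15)
jne top: taken
after mov ecx, [edx]: ecx=M[8]=5
after xor ecx, 18: ecx=5^18=23
after add edx, 4: edx=8+4=12
after add esi, 3: esi=9+3=12
cmp esi, 15  (cmp 12,15)
jne top: taken
after mov ecx, [edx]: ecx=M[12]=16
after xor ecx, 18: ecx=16^18=2
after add edx, 4: edx=12+4=16
after add esi, 3: esi=12+3=15
cmp esi, 15  (cmp 15,15)
jne top: not taken
after sub ecx, 8: ecx=2-8=-6
mov [12], ecx → M[12]=-6
halt.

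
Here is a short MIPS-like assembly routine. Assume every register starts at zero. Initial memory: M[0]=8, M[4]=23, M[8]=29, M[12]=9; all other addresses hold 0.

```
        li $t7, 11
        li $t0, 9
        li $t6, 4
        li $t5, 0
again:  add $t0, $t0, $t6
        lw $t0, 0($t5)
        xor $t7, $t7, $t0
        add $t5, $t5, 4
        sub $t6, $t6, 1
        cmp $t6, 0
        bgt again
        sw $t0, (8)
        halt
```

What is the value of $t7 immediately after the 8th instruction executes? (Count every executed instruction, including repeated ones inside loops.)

3

li $t7, 11 → $t7=11
li $t0, 9 → $t0=9
li $t6, 4 → $t6=4
li $t5, 0 → $t5=0
add $t0, $t0, $t6 → $t0=9+4=13
lw $t0, 0($t5) → $t0=M[0]=8
xor $t7, $t7, $t0 → $t7=11^8=3
add $t5, $t5, 4 → $t5=0+4=4
After step 8: $t7 = 3.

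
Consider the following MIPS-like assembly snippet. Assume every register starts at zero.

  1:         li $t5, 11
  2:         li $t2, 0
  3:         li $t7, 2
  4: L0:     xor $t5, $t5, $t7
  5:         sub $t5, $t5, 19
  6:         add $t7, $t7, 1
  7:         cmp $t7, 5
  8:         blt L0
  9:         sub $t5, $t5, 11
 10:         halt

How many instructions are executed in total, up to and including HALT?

li $t5, 11 → $t5=11
li $t2, 0 → $t2=0
li $t7, 2 → $t7=2
xor $t5, $t5, $t7 → $t5=11^2=9
sub $t5, $t5, 19 → $t5=9-19=-10
add $t7, $t7, 1 → $t7=2+1=3
cmp $t7, 5  (cmp 3,5)
blt L0: taken
xor $t5, $t5, $t7 → $t5=(-10)^3=-11
sub $t5, $t5, 19 → $t5=(-11)-19=-30
add $t7, $t7, 1 → $t7=3+1=4
cmp $t7, 5  (cmp 4,5)
blt L0: taken
xor $t5, $t5, $t7 → $t5=(-30)^4=-26
sub $t5, $t5, 19 → $t5=(-26)-19=-45
add $t7, $t7, 1 → $t7=4+1=5
cmp $t7, 5  (cmp 5,5)
blt L0: not taken
sub $t5, $t5, 11 → $t5=(-45)-11=-56
halt.
Total executed instructions: 20.

20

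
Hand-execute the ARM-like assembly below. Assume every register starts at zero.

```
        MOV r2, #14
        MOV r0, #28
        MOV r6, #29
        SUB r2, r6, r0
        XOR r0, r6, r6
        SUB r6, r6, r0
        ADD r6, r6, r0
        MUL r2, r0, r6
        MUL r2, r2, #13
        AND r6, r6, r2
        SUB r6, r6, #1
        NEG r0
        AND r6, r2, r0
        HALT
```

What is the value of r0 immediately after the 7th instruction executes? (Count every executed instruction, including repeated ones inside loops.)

MOV r2, #14 → r2=14
MOV r0, #28 → r0=28
MOV r6, #29 → r6=29
SUB r2, r6, r0 → r2=29-28=1
XOR r0, r6, r6 → r0=29^29=0
SUB r6, r6, r0 → r6=29-0=29
ADD r6, r6, r0 → r6=29+0=29
After step 7: r0 = 0.

0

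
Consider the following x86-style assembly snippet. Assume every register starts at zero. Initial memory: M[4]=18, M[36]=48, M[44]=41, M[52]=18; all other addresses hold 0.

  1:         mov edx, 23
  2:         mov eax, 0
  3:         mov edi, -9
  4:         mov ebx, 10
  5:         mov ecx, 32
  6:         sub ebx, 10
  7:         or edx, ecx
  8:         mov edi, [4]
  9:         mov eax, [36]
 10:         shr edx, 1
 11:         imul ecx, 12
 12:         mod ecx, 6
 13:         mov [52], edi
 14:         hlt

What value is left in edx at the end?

27

after mov edx, 23: edx=23
after mov eax, 0: eax=0
after mov edi, -9: edi=-9
after mov ebx, 10: ebx=10
after mov ecx, 32: ecx=32
after sub ebx, 10: ebx=10-10=0
after or edx, ecx: edx=23|32=55
after mov edi, [4]: edi=M[4]=18
after mov eax, [36]: eax=M[36]=48
after shr edx, 1: edx=55>>1=27
after imul ecx, 12: ecx=32*12=384
after mod ecx, 6: ecx=384%6=0
mov [52], edi → M[52]=18
halt.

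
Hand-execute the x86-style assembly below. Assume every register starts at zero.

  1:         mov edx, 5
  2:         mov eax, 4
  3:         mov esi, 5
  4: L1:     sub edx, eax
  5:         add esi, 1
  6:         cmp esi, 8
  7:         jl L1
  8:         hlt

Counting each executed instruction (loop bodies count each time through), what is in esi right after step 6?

6

edx=5
eax=4
esi=5
edx=5-4=1
esi=5+1=6
cmp esi, 8  (cmp 6,8)
After step 6: esi = 6.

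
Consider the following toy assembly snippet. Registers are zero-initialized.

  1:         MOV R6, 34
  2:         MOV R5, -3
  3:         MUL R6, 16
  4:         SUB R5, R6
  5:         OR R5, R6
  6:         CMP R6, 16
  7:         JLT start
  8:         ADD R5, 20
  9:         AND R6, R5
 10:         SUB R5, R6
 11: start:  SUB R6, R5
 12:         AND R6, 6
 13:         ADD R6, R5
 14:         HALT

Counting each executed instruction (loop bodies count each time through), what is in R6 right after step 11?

R6=34
R5=-3
R6=34*16=544
R5=(-3)-544=-547
R5=(-547)|544=-3
CMP R6, 16  (cmp 544,16)
JLT start: not taken
R5=(-3)+20=17
R6=544&17=0
R5=17-0=17
R6=0-17=-17
After step 11: R6 = -17.

-17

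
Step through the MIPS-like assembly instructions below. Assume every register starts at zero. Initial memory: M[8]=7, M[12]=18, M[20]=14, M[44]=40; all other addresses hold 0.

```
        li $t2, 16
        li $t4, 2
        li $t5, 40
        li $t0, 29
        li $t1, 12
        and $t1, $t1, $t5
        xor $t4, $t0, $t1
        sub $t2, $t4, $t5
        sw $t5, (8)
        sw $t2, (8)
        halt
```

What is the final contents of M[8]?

-19

after li $t2, 16: $t2=16
after li $t4, 2: $t4=2
after li $t5, 40: $t5=40
after li $t0, 29: $t0=29
after li $t1, 12: $t1=12
after and $t1, $t1, $t5: $t1=12&40=8
after xor $t4, $t0, $t1: $t4=29^8=21
after sub $t2, $t4, $t5: $t2=21-40=-19
sw $t5, (8) → M[8]=40
sw $t2, (8) → M[8]=-19
halt.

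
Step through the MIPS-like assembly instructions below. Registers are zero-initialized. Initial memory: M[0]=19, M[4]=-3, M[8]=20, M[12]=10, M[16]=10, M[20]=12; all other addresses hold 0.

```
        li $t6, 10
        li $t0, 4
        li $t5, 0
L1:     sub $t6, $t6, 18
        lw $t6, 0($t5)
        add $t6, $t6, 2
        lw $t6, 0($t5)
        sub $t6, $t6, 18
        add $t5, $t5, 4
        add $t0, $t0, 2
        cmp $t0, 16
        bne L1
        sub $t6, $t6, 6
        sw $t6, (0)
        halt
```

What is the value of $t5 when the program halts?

24

after li $t6, 10: $t6=10
after li $t0, 4: $t0=4
after li $t5, 0: $t5=0
after sub $t6, $t6, 18: $t6=10-18=-8
after lw $t6, 0($t5): $t6=M[0]=19
after add $t6, $t6, 2: $t6=19+2=21
after lw $t6, 0($t5): $t6=M[0]=19
after sub $t6, $t6, 18: $t6=19-18=1
after add $t5, $t5, 4: $t5=0+4=4
after add $t0, $t0, 2: $t0=4+2=6
cmp $t0, 16  (cmp 6,16)
bne L1: taken
after sub $t6, $t6, 18: $t6=1-18=-17
after lw $t6, 0($t5): $t6=M[4]=-3
after add $t6, $t6, 2: $t6=(-3)+2=-1
after lw $t6, 0($t5): $t6=M[4]=-3
after sub $t6, $t6, 18: $t6=(-3)-18=-21
after add $t5, $t5, 4: $t5=4+4=8
after add $t0, $t0, 2: $t0=6+2=8
cmp $t0, 16  (cmp 8,16)
bne L1: taken
after sub $t6, $t6, 18: $t6=(-21)-18=-39
after lw $t6, 0($t5): $t6=M[8]=20
after add $t6, $t6, 2: $t6=20+2=22
after lw $t6, 0($t5): $t6=M[8]=20
after sub $t6, $t6, 18: $t6=20-18=2
after add $t5, $t5, 4: $t5=8+4=12
after add $t0, $t0, 2: $t0=8+2=10
cmp $t0, 16  (cmp 10,16)
bne L1: taken
after sub $t6, $t6, 18: $t6=2-18=-16
after lw $t6, 0($t5): $t6=M[12]=10
after add $t6, $t6, 2: $t6=10+2=12
after lw $t6, 0($t5): $t6=M[12]=10
after sub $t6, $t6, 18: $t6=10-18=-8
after add $t5, $t5, 4: $t5=12+4=16
after add $t0, $t0, 2: $t0=10+2=12
cmp $t0, 16  (cmp 12,16)
bne L1: taken
after sub $t6, $t6, 18: $t6=(-8)-18=-26
after lw $t6, 0($t5): $t6=M[16]=10
after add $t6, $t6, 2: $t6=10+2=12
after lw $t6, 0($t5): $t6=M[16]=10
after sub $t6, $t6, 18: $t6=10-18=-8
after add $t5, $t5, 4: $t5=16+4=20
after add $t0, $t0, 2: $t0=12+2=14
cmp $t0, 16  (cmp 14,16)
bne L1: taken
after sub $t6, $t6, 18: $t6=(-8)-18=-26
after lw $t6, 0($t5): $t6=M[20]=12
after add $t6, $t6, 2: $t6=12+2=14
after lw $t6, 0($t5): $t6=M[20]=12
after sub $t6, $t6, 18: $t6=12-18=-6
after add $t5, $t5, 4: $t5=20+4=24
after add $t0, $t0, 2: $t0=14+2=16
cmp $t0, 16  (cmp 16,16)
bne L1: not taken
after sub $t6, $t6, 6: $t6=(-6)-6=-12
sw $t6, (0) → M[0]=-12
halt.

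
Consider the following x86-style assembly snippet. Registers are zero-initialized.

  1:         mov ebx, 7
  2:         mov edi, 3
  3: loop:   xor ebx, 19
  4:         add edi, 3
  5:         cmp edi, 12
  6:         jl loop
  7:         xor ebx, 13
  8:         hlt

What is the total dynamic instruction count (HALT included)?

after mov ebx, 7: ebx=7
after mov edi, 3: edi=3
after xor ebx, 19: ebx=7^19=20
after add edi, 3: edi=3+3=6
cmp edi, 12  (cmp 6,12)
jl loop: taken
after xor ebx, 19: ebx=20^19=7
after add edi, 3: edi=6+3=9
cmp edi, 12  (cmp 9,12)
jl loop: taken
after xor ebx, 19: ebx=7^19=20
after add edi, 3: edi=9+3=12
cmp edi, 12  (cmp 12,12)
jl loop: not taken
after xor ebx, 13: ebx=20^13=25
halt.
Total executed instructions: 16.

16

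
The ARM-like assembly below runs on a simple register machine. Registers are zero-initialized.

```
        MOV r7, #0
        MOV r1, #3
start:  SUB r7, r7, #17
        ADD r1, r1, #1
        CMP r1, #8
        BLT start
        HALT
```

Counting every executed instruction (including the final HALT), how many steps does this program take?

r7=0
r1=3
r7=0-17=-17
r1=3+1=4
CMP r1, #8  (cmp 4,8)
BLT start: taken
r7=(-17)-17=-34
r1=4+1=5
CMP r1, #8  (cmp 5,8)
BLT start: taken
r7=(-34)-17=-51
r1=5+1=6
CMP r1, #8  (cmp 6,8)
BLT start: taken
r7=(-51)-17=-68
r1=6+1=7
CMP r1, #8  (cmp 7,8)
BLT start: taken
r7=(-68)-17=-85
r1=7+1=8
CMP r1, #8  (cmp 8,8)
BLT start: not taken
halt.
Total executed instructions: 23.

23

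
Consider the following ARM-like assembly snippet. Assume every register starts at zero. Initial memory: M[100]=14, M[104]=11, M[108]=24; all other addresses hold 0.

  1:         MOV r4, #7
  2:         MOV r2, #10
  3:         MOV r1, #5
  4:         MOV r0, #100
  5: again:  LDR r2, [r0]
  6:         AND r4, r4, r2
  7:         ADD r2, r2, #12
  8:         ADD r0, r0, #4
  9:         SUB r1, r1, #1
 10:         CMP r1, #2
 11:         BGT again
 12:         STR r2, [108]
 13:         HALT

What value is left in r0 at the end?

112

after MOV r4, #7: r4=7
after MOV r2, #10: r2=10
after MOV r1, #5: r1=5
after MOV r0, #100: r0=100
after LDR r2, [r0]: r2=M[100]=14
after AND r4, r4, r2: r4=7&14=6
after ADD r2, r2, #12: r2=14+12=26
after ADD r0, r0, #4: r0=100+4=104
after SUB r1, r1, #1: r1=5-1=4
CMP r1, #2  (cmp 4,2)
BGT again: taken
after LDR r2, [r0]: r2=M[104]=11
after AND r4, r4, r2: r4=6&11=2
after ADD r2, r2, #12: r2=11+12=23
after ADD r0, r0, #4: r0=104+4=108
after SUB r1, r1, #1: r1=4-1=3
CMP r1, #2  (cmp 3,2)
BGT again: taken
after LDR r2, [r0]: r2=M[108]=24
after AND r4, r4, r2: r4=2&24=0
after ADD r2, r2, #12: r2=24+12=36
after ADD r0, r0, #4: r0=108+4=112
after SUB r1, r1, #1: r1=3-1=2
CMP r1, #2  (cmp 2,2)
BGT again: not taken
STR r2, [108] → M[108]=36
halt.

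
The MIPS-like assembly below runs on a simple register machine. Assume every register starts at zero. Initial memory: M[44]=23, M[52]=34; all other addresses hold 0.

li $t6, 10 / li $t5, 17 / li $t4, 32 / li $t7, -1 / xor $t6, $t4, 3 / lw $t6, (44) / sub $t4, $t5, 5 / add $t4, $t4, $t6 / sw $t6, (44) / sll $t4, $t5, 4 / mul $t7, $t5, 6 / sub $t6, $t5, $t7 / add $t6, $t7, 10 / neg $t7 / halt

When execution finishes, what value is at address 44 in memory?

$t6=10
$t5=17
$t4=32
$t7=-1
$t6=32^3=35
$t6=M[44]=23
$t4=17-5=12
$t4=12+23=35
sw $t6, (44) → M[44]=23
$t4=17<<4=272
$t7=17*6=102
$t6=17-102=-85
$t6=102+10=112
$t7=-(102)=-102
halt.

23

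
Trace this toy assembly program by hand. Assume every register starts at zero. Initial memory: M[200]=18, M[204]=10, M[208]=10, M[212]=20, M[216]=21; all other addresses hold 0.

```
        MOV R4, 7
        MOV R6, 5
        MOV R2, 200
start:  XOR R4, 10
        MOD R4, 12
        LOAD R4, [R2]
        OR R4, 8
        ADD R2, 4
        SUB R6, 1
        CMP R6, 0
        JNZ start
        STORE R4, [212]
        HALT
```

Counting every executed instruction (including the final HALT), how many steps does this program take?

after MOV R4, 7: R4=7
after MOV R6, 5: R6=5
after MOV R2, 200: R2=200
after XOR R4, 10: R4=7^10=13
after MOD R4, 12: R4=13%12=1
after LOAD R4, [R2]: R4=M[200]=18
after OR R4, 8: R4=18|8=26
after ADD R2, 4: R2=200+4=204
after SUB R6, 1: R6=5-1=4
CMP R6, 0  (cmp 4,0)
JNZ start: taken
after XOR R4, 10: R4=26^10=16
after MOD R4, 12: R4=16%12=4
after LOAD R4, [R2]: R4=M[204]=10
after OR R4, 8: R4=10|8=10
after ADD R2, 4: R2=204+4=208
after SUB R6, 1: R6=4-1=3
CMP R6, 0  (cmp 3,0)
JNZ start: taken
after XOR R4, 10: R4=10^10=0
after MOD R4, 12: R4=0%12=0
after LOAD R4, [R2]: R4=M[208]=10
after OR R4, 8: R4=10|8=10
after ADD R2, 4: R2=208+4=212
after SUB R6, 1: R6=3-1=2
CMP R6, 0  (cmp 2,0)
JNZ start: taken
after XOR R4, 10: R4=10^10=0
after MOD R4, 12: R4=0%12=0
after LOAD R4, [R2]: R4=M[212]=20
after OR R4, 8: R4=20|8=28
after ADD R2, 4: R2=212+4=216
after SUB R6, 1: R6=2-1=1
CMP R6, 0  (cmp 1,0)
JNZ start: taken
after XOR R4, 10: R4=28^10=22
after MOD R4, 12: R4=22%12=10
after LOAD R4, [R2]: R4=M[216]=21
after OR R4, 8: R4=21|8=29
after ADD R2, 4: R2=216+4=220
after SUB R6, 1: R6=1-1=0
CMP R6, 0  (cmp 0,0)
JNZ start: not taken
STORE R4, [212] → M[212]=29
halt.
Total executed instructions: 45.

45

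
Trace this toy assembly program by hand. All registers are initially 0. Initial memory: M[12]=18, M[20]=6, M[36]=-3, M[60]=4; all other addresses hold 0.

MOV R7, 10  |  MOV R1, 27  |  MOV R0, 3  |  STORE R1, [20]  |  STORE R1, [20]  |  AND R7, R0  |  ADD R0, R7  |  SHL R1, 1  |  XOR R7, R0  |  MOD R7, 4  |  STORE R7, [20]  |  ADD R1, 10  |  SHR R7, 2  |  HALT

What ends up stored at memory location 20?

after MOV R7, 10: R7=10
after MOV R1, 27: R1=27
after MOV R0, 3: R0=3
STORE R1, [20] → M[20]=27
STORE R1, [20] → M[20]=27
after AND R7, R0: R7=10&3=2
after ADD R0, R7: R0=3+2=5
after SHL R1, 1: R1=27<<1=54
after XOR R7, R0: R7=2^5=7
after MOD R7, 4: R7=7%4=3
STORE R7, [20] → M[20]=3
after ADD R1, 10: R1=54+10=64
after SHR R7, 2: R7=3>>2=0
halt.

3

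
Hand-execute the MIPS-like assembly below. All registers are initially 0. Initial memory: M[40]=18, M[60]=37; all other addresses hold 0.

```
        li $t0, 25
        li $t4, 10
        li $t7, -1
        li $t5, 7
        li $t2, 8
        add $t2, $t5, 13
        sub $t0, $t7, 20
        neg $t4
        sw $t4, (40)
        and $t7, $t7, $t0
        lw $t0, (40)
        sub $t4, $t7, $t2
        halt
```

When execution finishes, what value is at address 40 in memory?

-10

$t0=25
$t4=10
$t7=-1
$t5=7
$t2=8
$t2=7+13=20
$t0=(-1)-20=-21
$t4=-(10)=-10
sw $t4, (40) → M[40]=-10
$t7=(-1)&(-21)=-21
$t0=M[40]=-10
$t4=(-21)-20=-41
halt.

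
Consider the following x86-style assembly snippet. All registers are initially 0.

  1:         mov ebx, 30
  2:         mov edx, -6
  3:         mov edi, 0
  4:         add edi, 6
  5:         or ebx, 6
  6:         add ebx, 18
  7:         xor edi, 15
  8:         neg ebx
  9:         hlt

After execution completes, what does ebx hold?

mov ebx, 30 → ebx=30
mov edx, -6 → edx=-6
mov edi, 0 → edi=0
add edi, 6 → edi=0+6=6
or ebx, 6 → ebx=30|6=30
add ebx, 18 → ebx=30+18=48
xor edi, 15 → edi=6^15=9
neg ebx → ebx=-(48)=-48
halt.

-48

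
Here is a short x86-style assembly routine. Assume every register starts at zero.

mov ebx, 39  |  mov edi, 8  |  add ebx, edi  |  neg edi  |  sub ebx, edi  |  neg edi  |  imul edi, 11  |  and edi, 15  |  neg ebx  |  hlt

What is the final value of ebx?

ebx=39
edi=8
ebx=39+8=47
edi=-(8)=-8
ebx=47-(-8)=55
edi=-(-8)=8
edi=8*11=88
edi=88&15=8
ebx=-(55)=-55
halt.

-55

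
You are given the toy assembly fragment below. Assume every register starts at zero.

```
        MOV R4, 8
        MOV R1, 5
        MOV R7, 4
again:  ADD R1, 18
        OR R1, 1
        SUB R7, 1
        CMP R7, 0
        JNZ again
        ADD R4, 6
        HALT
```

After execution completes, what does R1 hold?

77

MOV R4, 8 → R4=8
MOV R1, 5 → R1=5
MOV R7, 4 → R7=4
ADD R1, 18 → R1=5+18=23
OR R1, 1 → R1=23|1=23
SUB R7, 1 → R7=4-1=3
CMP R7, 0  (cmp 3,0)
JNZ again: taken
ADD R1, 18 → R1=23+18=41
OR R1, 1 → R1=41|1=41
SUB R7, 1 → R7=3-1=2
CMP R7, 0  (cmp 2,0)
JNZ again: taken
ADD R1, 18 → R1=41+18=59
OR R1, 1 → R1=59|1=59
SUB R7, 1 → R7=2-1=1
CMP R7, 0  (cmp 1,0)
JNZ again: taken
ADD R1, 18 → R1=59+18=77
OR R1, 1 → R1=77|1=77
SUB R7, 1 → R7=1-1=0
CMP R7, 0  (cmp 0,0)
JNZ again: not taken
ADD R4, 6 → R4=8+6=14
halt.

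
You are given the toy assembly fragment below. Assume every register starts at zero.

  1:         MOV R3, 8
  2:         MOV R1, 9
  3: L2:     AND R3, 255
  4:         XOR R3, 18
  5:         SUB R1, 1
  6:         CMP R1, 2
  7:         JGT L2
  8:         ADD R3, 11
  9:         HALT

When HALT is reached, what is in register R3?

after MOV R3, 8: R3=8
after MOV R1, 9: R1=9
after AND R3, 255: R3=8&255=8
after XOR R3, 18: R3=8^18=26
after SUB R1, 1: R1=9-1=8
CMP R1, 2  (cmp 8,2)
JGT L2: taken
after AND R3, 255: R3=26&255=26
after XOR R3, 18: R3=26^18=8
after SUB R1, 1: R1=8-1=7
CMP R1, 2  (cmp 7,2)
JGT L2: taken
after AND R3, 255: R3=8&255=8
after XOR R3, 18: R3=8^18=26
after SUB R1, 1: R1=7-1=6
CMP R1, 2  (cmp 6,2)
JGT L2: taken
after AND R3, 255: R3=26&255=26
after XOR R3, 18: R3=26^18=8
after SUB R1, 1: R1=6-1=5
CMP R1, 2  (cmp 5,2)
JGT L2: taken
after AND R3, 255: R3=8&255=8
after XOR R3, 18: R3=8^18=26
after SUB R1, 1: R1=5-1=4
CMP R1, 2  (cmp 4,2)
JGT L2: taken
after AND R3, 255: R3=26&255=26
after XOR R3, 18: R3=26^18=8
after SUB R1, 1: R1=4-1=3
CMP R1, 2  (cmp 3,2)
JGT L2: taken
after AND R3, 255: R3=8&255=8
after XOR R3, 18: R3=8^18=26
after SUB R1, 1: R1=3-1=2
CMP R1, 2  (cmp 2,2)
JGT L2: not taken
after ADD R3, 11: R3=26+11=37
halt.

37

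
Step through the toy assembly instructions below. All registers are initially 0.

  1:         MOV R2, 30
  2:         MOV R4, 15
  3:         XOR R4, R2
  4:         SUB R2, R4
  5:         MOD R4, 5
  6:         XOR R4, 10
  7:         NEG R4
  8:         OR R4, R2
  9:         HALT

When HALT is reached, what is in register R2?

MOV R2, 30 → R2=30
MOV R4, 15 → R4=15
XOR R4, R2 → R4=15^30=17
SUB R2, R4 → R2=30-17=13
MOD R4, 5 → R4=17%5=2
XOR R4, 10 → R4=2^10=8
NEG R4 → R4=-(8)=-8
OR R4, R2 → R4=(-8)|13=-3
halt.

13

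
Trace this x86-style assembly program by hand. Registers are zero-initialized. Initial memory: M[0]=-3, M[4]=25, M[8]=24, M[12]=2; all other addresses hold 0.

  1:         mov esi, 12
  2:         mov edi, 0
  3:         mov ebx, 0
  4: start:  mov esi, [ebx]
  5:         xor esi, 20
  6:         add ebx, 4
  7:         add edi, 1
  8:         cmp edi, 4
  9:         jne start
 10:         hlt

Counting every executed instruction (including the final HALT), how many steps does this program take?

mov esi, 12 → esi=12
mov edi, 0 → edi=0
mov ebx, 0 → ebx=0
mov esi, [ebx] → esi=M[0]=-3
xor esi, 20 → esi=(-3)^20=-23
add ebx, 4 → ebx=0+4=4
add edi, 1 → edi=0+1=1
cmp edi, 4  (cmp 1,4)
jne start: taken
mov esi, [ebx] → esi=M[4]=25
xor esi, 20 → esi=25^20=13
add ebx, 4 → ebx=4+4=8
add edi, 1 → edi=1+1=2
cmp edi, 4  (cmp 2,4)
jne start: taken
mov esi, [ebx] → esi=M[8]=24
xor esi, 20 → esi=24^20=12
add ebx, 4 → ebx=8+4=12
add edi, 1 → edi=2+1=3
cmp edi, 4  (cmp 3,4)
jne start: taken
mov esi, [ebx] → esi=M[12]=2
xor esi, 20 → esi=2^20=22
add ebx, 4 → ebx=12+4=16
add edi, 1 → edi=3+1=4
cmp edi, 4  (cmp 4,4)
jne start: not taken
halt.
Total executed instructions: 28.

28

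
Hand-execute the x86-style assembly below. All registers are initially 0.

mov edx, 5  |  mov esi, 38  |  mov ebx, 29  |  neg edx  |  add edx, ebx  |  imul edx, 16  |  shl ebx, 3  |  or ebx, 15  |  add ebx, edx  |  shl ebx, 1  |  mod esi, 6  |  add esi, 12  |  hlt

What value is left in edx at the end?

384

edx=5
esi=38
ebx=29
edx=-(5)=-5
edx=(-5)+29=24
edx=24*16=384
ebx=29<<3=232
ebx=232|15=239
ebx=239+384=623
ebx=623<<1=1246
esi=38%6=2
esi=2+12=14
halt.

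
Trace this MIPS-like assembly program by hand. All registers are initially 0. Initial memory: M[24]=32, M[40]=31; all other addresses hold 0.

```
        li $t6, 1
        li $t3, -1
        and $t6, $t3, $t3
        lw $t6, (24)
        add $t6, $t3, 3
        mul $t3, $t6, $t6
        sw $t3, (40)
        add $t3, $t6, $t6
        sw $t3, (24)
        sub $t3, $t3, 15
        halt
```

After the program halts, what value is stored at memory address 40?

4

after li $t6, 1: $t6=1
after li $t3, -1: $t3=-1
after and $t6, $t3, $t3: $t6=(-1)&(-1)=-1
after lw $t6, (24): $t6=M[24]=32
after add $t6, $t3, 3: $t6=(-1)+3=2
after mul $t3, $t6, $t6: $t3=2*2=4
sw $t3, (40) → M[40]=4
after add $t3, $t6, $t6: $t3=2+2=4
sw $t3, (24) → M[24]=4
after sub $t3, $t3, 15: $t3=4-15=-11
halt.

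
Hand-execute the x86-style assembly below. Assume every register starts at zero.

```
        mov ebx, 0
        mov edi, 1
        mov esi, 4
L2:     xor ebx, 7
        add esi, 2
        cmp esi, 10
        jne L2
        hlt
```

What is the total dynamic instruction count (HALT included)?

after mov ebx, 0: ebx=0
after mov edi, 1: edi=1
after mov esi, 4: esi=4
after xor ebx, 7: ebx=0^7=7
after add esi, 2: esi=4+2=6
cmp esi, 10  (cmp 6,10)
jne L2: taken
after xor ebx, 7: ebx=7^7=0
after add esi, 2: esi=6+2=8
cmp esi, 10  (cmp 8,10)
jne L2: taken
after xor ebx, 7: ebx=0^7=7
after add esi, 2: esi=8+2=10
cmp esi, 10  (cmp 10,10)
jne L2: not taken
halt.
Total executed instructions: 16.

16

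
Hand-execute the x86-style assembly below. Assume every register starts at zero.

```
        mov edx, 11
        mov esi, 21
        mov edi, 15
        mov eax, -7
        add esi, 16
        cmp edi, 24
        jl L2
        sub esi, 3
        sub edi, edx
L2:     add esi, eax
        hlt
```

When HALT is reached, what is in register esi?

30

after mov edx, 11: edx=11
after mov esi, 21: esi=21
after mov edi, 15: edi=15
after mov eax, -7: eax=-7
after add esi, 16: esi=21+16=37
cmp edi, 24  (cmp 15,24)
jl L2: taken
after add esi, eax: esi=37+(-7)=30
halt.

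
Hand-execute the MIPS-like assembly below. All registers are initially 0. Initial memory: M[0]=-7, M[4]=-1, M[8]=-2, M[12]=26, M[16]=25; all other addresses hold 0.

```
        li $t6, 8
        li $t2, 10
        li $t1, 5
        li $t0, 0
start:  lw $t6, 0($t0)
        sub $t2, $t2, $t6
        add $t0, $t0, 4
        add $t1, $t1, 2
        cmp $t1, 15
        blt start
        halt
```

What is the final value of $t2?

after li $t6, 8: $t6=8
after li $t2, 10: $t2=10
after li $t1, 5: $t1=5
after li $t0, 0: $t0=0
after lw $t6, 0($t0): $t6=M[0]=-7
after sub $t2, $t2, $t6: $t2=10-(-7)=17
after add $t0, $t0, 4: $t0=0+4=4
after add $t1, $t1, 2: $t1=5+2=7
cmp $t1, 15  (cmp 7,15)
blt start: taken
after lw $t6, 0($t0): $t6=M[4]=-1
after sub $t2, $t2, $t6: $t2=17-(-1)=18
after add $t0, $t0, 4: $t0=4+4=8
after add $t1, $t1, 2: $t1=7+2=9
cmp $t1, 15  (cmp 9,15)
blt start: taken
after lw $t6, 0($t0): $t6=M[8]=-2
after sub $t2, $t2, $t6: $t2=18-(-2)=20
after add $t0, $t0, 4: $t0=8+4=12
after add $t1, $t1, 2: $t1=9+2=11
cmp $t1, 15  (cmp 11,15)
blt start: taken
after lw $t6, 0($t0): $t6=M[12]=26
after sub $t2, $t2, $t6: $t2=20-26=-6
after add $t0, $t0, 4: $t0=12+4=16
after add $t1, $t1, 2: $t1=11+2=13
cmp $t1, 15  (cmp 13,15)
blt start: taken
after lw $t6, 0($t0): $t6=M[16]=25
after sub $t2, $t2, $t6: $t2=(-6)-25=-31
after add $t0, $t0, 4: $t0=16+4=20
after add $t1, $t1, 2: $t1=13+2=15
cmp $t1, 15  (cmp 15,15)
blt start: not taken
halt.

-31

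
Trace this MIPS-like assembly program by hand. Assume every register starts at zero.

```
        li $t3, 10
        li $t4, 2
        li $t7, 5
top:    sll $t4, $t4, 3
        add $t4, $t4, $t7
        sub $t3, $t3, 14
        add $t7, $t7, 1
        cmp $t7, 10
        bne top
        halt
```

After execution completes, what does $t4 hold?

89609

$t3=10
$t4=2
$t7=5
$t4=2<<3=16
$t4=16+5=21
$t3=10-14=-4
$t7=5+1=6
cmp $t7, 10  (cmp 6,10)
bne top: taken
$t4=21<<3=168
$t4=168+6=174
$t3=(-4)-14=-18
$t7=6+1=7
cmp $t7, 10  (cmp 7,10)
bne top: taken
$t4=174<<3=1392
$t4=1392+7=1399
$t3=(-18)-14=-32
$t7=7+1=8
cmp $t7, 10  (cmp 8,10)
bne top: taken
$t4=1399<<3=11192
$t4=11192+8=11200
$t3=(-32)-14=-46
$t7=8+1=9
cmp $t7, 10  (cmp 9,10)
bne top: taken
$t4=11200<<3=89600
$t4=89600+9=89609
$t3=(-46)-14=-60
$t7=9+1=10
cmp $t7, 10  (cmp 10,10)
bne top: not taken
halt.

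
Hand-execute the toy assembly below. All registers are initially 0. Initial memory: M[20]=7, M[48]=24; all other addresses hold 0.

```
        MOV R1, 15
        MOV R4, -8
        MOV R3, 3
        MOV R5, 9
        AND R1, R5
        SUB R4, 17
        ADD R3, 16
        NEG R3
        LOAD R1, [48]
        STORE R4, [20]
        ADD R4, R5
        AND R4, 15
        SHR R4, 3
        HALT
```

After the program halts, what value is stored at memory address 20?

-25

MOV R1, 15 → R1=15
MOV R4, -8 → R4=-8
MOV R3, 3 → R3=3
MOV R5, 9 → R5=9
AND R1, R5 → R1=15&9=9
SUB R4, 17 → R4=(-8)-17=-25
ADD R3, 16 → R3=3+16=19
NEG R3 → R3=-(19)=-19
LOAD R1, [48] → R1=M[48]=24
STORE R4, [20] → M[20]=-25
ADD R4, R5 → R4=(-25)+9=-16
AND R4, 15 → R4=(-16)&15=0
SHR R4, 3 → R4=0>>3=0
halt.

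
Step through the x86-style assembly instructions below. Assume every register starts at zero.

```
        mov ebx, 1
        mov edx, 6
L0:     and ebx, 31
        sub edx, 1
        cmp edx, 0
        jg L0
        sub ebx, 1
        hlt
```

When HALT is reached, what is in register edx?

ebx=1
edx=6
ebx=1&31=1
edx=6-1=5
cmp edx, 0  (cmp 5,0)
jg L0: taken
ebx=1&31=1
edx=5-1=4
cmp edx, 0  (cmp 4,0)
jg L0: taken
ebx=1&31=1
edx=4-1=3
cmp edx, 0  (cmp 3,0)
jg L0: taken
ebx=1&31=1
edx=3-1=2
cmp edx, 0  (cmp 2,0)
jg L0: taken
ebx=1&31=1
edx=2-1=1
cmp edx, 0  (cmp 1,0)
jg L0: taken
ebx=1&31=1
edx=1-1=0
cmp edx, 0  (cmp 0,0)
jg L0: not taken
ebx=1-1=0
halt.

0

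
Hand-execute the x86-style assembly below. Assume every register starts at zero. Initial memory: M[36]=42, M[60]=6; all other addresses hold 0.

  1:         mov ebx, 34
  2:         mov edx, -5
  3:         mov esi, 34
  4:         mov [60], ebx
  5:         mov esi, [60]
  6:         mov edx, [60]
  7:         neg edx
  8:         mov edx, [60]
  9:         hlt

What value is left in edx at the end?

34

mov ebx, 34 → ebx=34
mov edx, -5 → edx=-5
mov esi, 34 → esi=34
mov [60], ebx → M[60]=34
mov esi, [60] → esi=M[60]=34
mov edx, [60] → edx=M[60]=34
neg edx → edx=-(34)=-34
mov edx, [60] → edx=M[60]=34
halt.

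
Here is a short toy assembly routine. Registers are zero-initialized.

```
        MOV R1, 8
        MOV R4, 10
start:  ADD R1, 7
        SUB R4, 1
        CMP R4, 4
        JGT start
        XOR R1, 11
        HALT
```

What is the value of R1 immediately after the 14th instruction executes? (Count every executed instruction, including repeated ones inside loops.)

MOV R1, 8 → R1=8
MOV R4, 10 → R4=10
ADD R1, 7 → R1=8+7=15
SUB R4, 1 → R4=10-1=9
CMP R4, 4  (cmp 9,4)
JGT start: taken
ADD R1, 7 → R1=15+7=22
SUB R4, 1 → R4=9-1=8
CMP R4, 4  (cmp 8,4)
JGT start: taken
ADD R1, 7 → R1=22+7=29
SUB R4, 1 → R4=8-1=7
CMP R4, 4  (cmp 7,4)
JGT start: taken
After step 14: R1 = 29.

29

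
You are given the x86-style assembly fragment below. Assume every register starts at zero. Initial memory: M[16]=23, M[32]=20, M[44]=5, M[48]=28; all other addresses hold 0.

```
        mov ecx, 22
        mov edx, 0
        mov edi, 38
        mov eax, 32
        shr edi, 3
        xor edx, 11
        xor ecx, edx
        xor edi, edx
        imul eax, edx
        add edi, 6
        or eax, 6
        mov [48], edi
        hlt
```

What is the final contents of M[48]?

21

after mov ecx, 22: ecx=22
after mov edx, 0: edx=0
after mov edi, 38: edi=38
after mov eax, 32: eax=32
after shr edi, 3: edi=38>>3=4
after xor edx, 11: edx=0^11=11
after xor ecx, edx: ecx=22^11=29
after xor edi, edx: edi=4^11=15
after imul eax, edx: eax=32*11=352
after add edi, 6: edi=15+6=21
after or eax, 6: eax=352|6=358
mov [48], edi → M[48]=21
halt.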